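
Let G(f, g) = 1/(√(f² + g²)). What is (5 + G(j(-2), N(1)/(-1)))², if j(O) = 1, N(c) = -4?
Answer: (85 + √17)²/289 ≈ 27.484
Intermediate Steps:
G(f, g) = (f² + g²)^(-½)
(5 + G(j(-2), N(1)/(-1)))² = (5 + (1² + (-4/(-1))²)^(-½))² = (5 + (1 + (-4*(-1))²)^(-½))² = (5 + (1 + 4²)^(-½))² = (5 + (1 + 16)^(-½))² = (5 + 17^(-½))² = (5 + √17/17)²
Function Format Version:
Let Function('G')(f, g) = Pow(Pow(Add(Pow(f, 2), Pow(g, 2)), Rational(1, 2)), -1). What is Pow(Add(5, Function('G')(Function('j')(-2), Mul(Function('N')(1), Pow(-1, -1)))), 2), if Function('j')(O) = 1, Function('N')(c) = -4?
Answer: Mul(Rational(1, 289), Pow(Add(85, Pow(17, Rational(1, 2))), 2)) ≈ 27.484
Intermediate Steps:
Function('G')(f, g) = Pow(Add(Pow(f, 2), Pow(g, 2)), Rational(-1, 2))
Pow(Add(5, Function('G')(Function('j')(-2), Mul(Function('N')(1), Pow(-1, -1)))), 2) = Pow(Add(5, Pow(Add(Pow(1, 2), Pow(Mul(-4, Pow(-1, -1)), 2)), Rational(-1, 2))), 2) = Pow(Add(5, Pow(Add(1, Pow(Mul(-4, -1), 2)), Rational(-1, 2))), 2) = Pow(Add(5, Pow(Add(1, Pow(4, 2)), Rational(-1, 2))), 2) = Pow(Add(5, Pow(Add(1, 16), Rational(-1, 2))), 2) = Pow(Add(5, Pow(17, Rational(-1, 2))), 2) = Pow(Add(5, Mul(Rational(1, 17), Pow(17, Rational(1, 2)))), 2)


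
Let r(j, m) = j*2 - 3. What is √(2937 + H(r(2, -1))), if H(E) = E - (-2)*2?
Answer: √2942 ≈ 54.240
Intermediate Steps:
r(j, m) = -3 + 2*j (r(j, m) = 2*j - 3 = -3 + 2*j)
H(E) = 4 + E (H(E) = E - 1*(-4) = E + 4 = 4 + E)
√(2937 + H(r(2, -1))) = √(2937 + (4 + (-3 + 2*2))) = √(2937 + (4 + (-3 + 4))) = √(2937 + (4 + 1)) = √(2937 + 5) = √2942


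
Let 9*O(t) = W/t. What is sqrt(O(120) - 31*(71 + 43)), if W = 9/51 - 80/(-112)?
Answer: I*sqrt(405364194795)/10710 ≈ 59.447*I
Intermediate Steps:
W = 106/119 (W = 9*(1/51) - 80*(-1/112) = 3/17 + 5/7 = 106/119 ≈ 0.89076)
O(t) = 106/(1071*t) (O(t) = (106/(119*t))/9 = 106/(1071*t))
sqrt(O(120) - 31*(71 + 43)) = sqrt((106/1071)/120 - 31*(71 + 43)) = sqrt((106/1071)*(1/120) - 31*114) = sqrt(53/64260 - 3534) = sqrt(-227094787/64260) = I*sqrt(405364194795)/10710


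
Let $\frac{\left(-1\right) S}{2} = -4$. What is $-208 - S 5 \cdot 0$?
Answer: $-208$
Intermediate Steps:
$S = 8$ ($S = \left(-2\right) \left(-4\right) = 8$)
$-208 - S 5 \cdot 0 = -208 - 8 \cdot 5 \cdot 0 = -208 - 40 \cdot 0 = -208 - 0 = -208 + 0 = -208$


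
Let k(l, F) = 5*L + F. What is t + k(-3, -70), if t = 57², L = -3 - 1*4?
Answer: 3144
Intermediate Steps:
L = -7 (L = -3 - 4 = -7)
k(l, F) = -35 + F (k(l, F) = 5*(-7) + F = -35 + F)
t = 3249
t + k(-3, -70) = 3249 + (-35 - 70) = 3249 - 105 = 3144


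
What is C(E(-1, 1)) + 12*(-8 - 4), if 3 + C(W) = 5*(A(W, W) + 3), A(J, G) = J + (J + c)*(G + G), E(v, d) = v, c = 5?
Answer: -177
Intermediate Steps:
A(J, G) = J + 2*G*(5 + J) (A(J, G) = J + (J + 5)*(G + G) = J + (5 + J)*(2*G) = J + 2*G*(5 + J))
C(W) = 12 + 10*W**2 + 55*W (C(W) = -3 + 5*((W + 10*W + 2*W*W) + 3) = -3 + 5*((W + 10*W + 2*W**2) + 3) = -3 + 5*((2*W**2 + 11*W) + 3) = -3 + 5*(3 + 2*W**2 + 11*W) = -3 + (15 + 10*W**2 + 55*W) = 12 + 10*W**2 + 55*W)
C(E(-1, 1)) + 12*(-8 - 4) = (12 + 10*(-1)**2 + 55*(-1)) + 12*(-8 - 4) = (12 + 10*1 - 55) + 12*(-12) = (12 + 10 - 55) - 144 = -33 - 144 = -177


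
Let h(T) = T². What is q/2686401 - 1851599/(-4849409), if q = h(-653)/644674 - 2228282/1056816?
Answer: 847220994162015682791575/2218907501167203656797464 ≈ 0.38182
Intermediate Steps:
q = -246469904081/170325449496 (q = (-653)²/644674 - 2228282/1056816 = 426409*(1/644674) - 2228282*1/1056816 = 426409/644674 - 1114141/528408 = -246469904081/170325449496 ≈ -1.4471)
q/2686401 - 1851599/(-4849409) = -246469904081/170325449496/2686401 - 1851599/(-4849409) = -246469904081/170325449496*1/2686401 - 1851599*(-1/4849409) = -246469904081/457562457851503896 + 1851599/4849409 = 847220994162015682791575/2218907501167203656797464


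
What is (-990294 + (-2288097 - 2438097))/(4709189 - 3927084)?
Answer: -5716488/782105 ≈ -7.3091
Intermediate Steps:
(-990294 + (-2288097 - 2438097))/(4709189 - 3927084) = (-990294 - 4726194)/782105 = -5716488*1/782105 = -5716488/782105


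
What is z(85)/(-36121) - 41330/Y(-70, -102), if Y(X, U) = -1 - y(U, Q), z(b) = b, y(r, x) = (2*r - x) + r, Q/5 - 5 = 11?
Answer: -298582731/2781317 ≈ -107.35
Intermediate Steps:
Q = 80 (Q = 25 + 5*11 = 25 + 55 = 80)
y(r, x) = -x + 3*r (y(r, x) = (-x + 2*r) + r = -x + 3*r)
Y(X, U) = 79 - 3*U (Y(X, U) = -1 - (-1*80 + 3*U) = -1 - (-80 + 3*U) = -1 + (80 - 3*U) = 79 - 3*U)
z(85)/(-36121) - 41330/Y(-70, -102) = 85/(-36121) - 41330/(79 - 3*(-102)) = 85*(-1/36121) - 41330/(79 + 306) = -85/36121 - 41330/385 = -85/36121 - 41330*1/385 = -85/36121 - 8266/77 = -298582731/2781317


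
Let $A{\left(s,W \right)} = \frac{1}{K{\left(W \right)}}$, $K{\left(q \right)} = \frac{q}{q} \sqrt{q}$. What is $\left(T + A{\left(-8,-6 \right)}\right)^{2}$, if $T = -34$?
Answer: $\frac{\left(204 + i \sqrt{6}\right)^{2}}{36} \approx 1155.8 + 27.761 i$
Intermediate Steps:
$K{\left(q \right)} = \sqrt{q}$ ($K{\left(q \right)} = 1 \sqrt{q} = \sqrt{q}$)
$A{\left(s,W \right)} = \frac{1}{\sqrt{W}}$
$\left(T + A{\left(-8,-6 \right)}\right)^{2} = \left(-34 + \frac{1}{\sqrt{-6}}\right)^{2} = \left(-34 - \frac{i \sqrt{6}}{6}\right)^{2}$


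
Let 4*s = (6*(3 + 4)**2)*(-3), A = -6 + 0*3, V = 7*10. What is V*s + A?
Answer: -15441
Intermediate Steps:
V = 70
A = -6 (A = -6 + 0 = -6)
s = -441/2 (s = ((6*(3 + 4)**2)*(-3))/4 = ((6*7**2)*(-3))/4 = ((6*49)*(-3))/4 = (294*(-3))/4 = (1/4)*(-882) = -441/2 ≈ -220.50)
V*s + A = 70*(-441/2) - 6 = -15435 - 6 = -15441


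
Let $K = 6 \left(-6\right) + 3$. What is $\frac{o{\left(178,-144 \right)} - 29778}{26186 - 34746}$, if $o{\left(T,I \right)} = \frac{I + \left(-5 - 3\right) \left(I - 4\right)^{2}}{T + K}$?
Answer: $\frac{2246593}{620600} \approx 3.62$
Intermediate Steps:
$K = -33$ ($K = -36 + 3 = -33$)
$o{\left(T,I \right)} = \frac{I - 8 \left(-4 + I\right)^{2}}{-33 + T}$ ($o{\left(T,I \right)} = \frac{I + \left(-5 - 3\right) \left(I - 4\right)^{2}}{T - 33} = \frac{I - 8 \left(-4 + I\right)^{2}}{-33 + T}$)
$\frac{o{\left(178,-144 \right)} - 29778}{26186 - 34746} = \frac{\frac{-144 - 8 \left(-4 - 144\right)^{2}}{-33 + 178} - 29778}{26186 - 34746} = \frac{\frac{-144 - 8 \left(-148\right)^{2}}{145} - 29778}{-8560} = \left(\frac{-144 - 175232}{145} - 29778\right) \left(- \frac{1}{8560}\right) = \left(\frac{1}{145} \left(-175376\right) - 29778\right) \left(- \frac{1}{8560}\right) = \left(- \frac{175376}{145} - 29778\right) \left(- \frac{1}{8560}\right) = \left(- \frac{4493186}{145}\right) \left(- \frac{1}{8560}\right) = \frac{2246593}{620600}$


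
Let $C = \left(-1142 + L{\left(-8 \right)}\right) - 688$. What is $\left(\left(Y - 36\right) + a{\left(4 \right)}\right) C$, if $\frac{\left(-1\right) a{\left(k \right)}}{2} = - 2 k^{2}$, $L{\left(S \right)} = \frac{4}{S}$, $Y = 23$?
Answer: $- \frac{186711}{2} \approx -93356.0$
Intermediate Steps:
$a{\left(k \right)} = 4 k^{2}$ ($a{\left(k \right)} = - 2 \left(- 2 k^{2}\right) = 4 k^{2}$)
$C = - \frac{3661}{2}$ ($C = \left(-1142 + \frac{4}{-8}\right) - 688 = \left(-1142 + 4 \left(- \frac{1}{8}\right)\right) - 688 = \left(-1142 - \frac{1}{2}\right) - 688 = - \frac{2285}{2} - 688 = - \frac{3661}{2} \approx -1830.5$)
$\left(\left(Y - 36\right) + a{\left(4 \right)}\right) C = \left(\left(23 - 36\right) + 4 \cdot 4^{2}\right) \left(- \frac{3661}{2}\right) = \left(-13 + 4 \cdot 16\right) \left(- \frac{3661}{2}\right) = \left(-13 + 64\right) \left(- \frac{3661}{2}\right) = 51 \left(- \frac{3661}{2}\right) = - \frac{186711}{2}$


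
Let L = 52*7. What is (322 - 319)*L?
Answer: 1092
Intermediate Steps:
L = 364
(322 - 319)*L = (322 - 319)*364 = 3*364 = 1092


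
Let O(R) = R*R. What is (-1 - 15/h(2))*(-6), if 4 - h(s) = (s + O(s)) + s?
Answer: -33/2 ≈ -16.500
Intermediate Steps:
O(R) = R²
h(s) = 4 - s² - 2*s (h(s) = 4 - ((s + s²) + s) = 4 - (s² + 2*s) = 4 + (-s² - 2*s) = 4 - s² - 2*s)
(-1 - 15/h(2))*(-6) = (-1 - 15/(4 - 1*2² - 2*2))*(-6) = (-1 - 15/(4 - 1*4 - 4))*(-6) = (-1 - 15/(4 - 4 - 4))*(-6) = (-1 - 15/(-4))*(-6) = (-1 - 15*(-¼))*(-6) = (-1 + 15/4)*(-6) = (11/4)*(-6) = -33/2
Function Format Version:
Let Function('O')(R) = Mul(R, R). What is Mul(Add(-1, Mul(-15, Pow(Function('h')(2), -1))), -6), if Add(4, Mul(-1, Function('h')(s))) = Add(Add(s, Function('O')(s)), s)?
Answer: Rational(-33, 2) ≈ -16.500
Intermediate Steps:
Function('O')(R) = Pow(R, 2)
Function('h')(s) = Add(4, Mul(-1, Pow(s, 2)), Mul(-2, s)) (Function('h')(s) = Add(4, Mul(-1, Add(Add(s, Pow(s, 2)), s))) = Add(4, Mul(-1, Add(Pow(s, 2), Mul(2, s)))) = Add(4, Add(Mul(-1, Pow(s, 2)), Mul(-2, s))) = Add(4, Mul(-1, Pow(s, 2)), Mul(-2, s)))
Mul(Add(-1, Mul(-15, Pow(Function('h')(2), -1))), -6) = Mul(Add(-1, Mul(-15, Pow(Add(4, Mul(-1, Pow(2, 2)), Mul(-2, 2)), -1))), -6) = Mul(Add(-1, Mul(-15, Pow(Add(4, Mul(-1, 4), -4), -1))), -6) = Mul(Add(-1, Mul(-15, Pow(Add(4, -4, -4), -1))), -6) = Mul(Add(-1, Mul(-15, Pow(-4, -1))), -6) = Mul(Add(-1, Mul(-15, Rational(-1, 4))), -6) = Mul(Add(-1, Rational(15, 4)), -6) = Mul(Rational(11, 4), -6) = Rational(-33, 2)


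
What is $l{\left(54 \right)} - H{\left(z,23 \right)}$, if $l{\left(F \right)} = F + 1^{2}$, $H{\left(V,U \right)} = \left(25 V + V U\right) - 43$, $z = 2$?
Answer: $2$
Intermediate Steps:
$H{\left(V,U \right)} = -43 + 25 V + U V$ ($H{\left(V,U \right)} = \left(25 V + U V\right) - 43 = -43 + 25 V + U V$)
$l{\left(F \right)} = 1 + F$ ($l{\left(F \right)} = F + 1 = 1 + F$)
$l{\left(54 \right)} - H{\left(z,23 \right)} = \left(1 + 54\right) - \left(-43 + 25 \cdot 2 + 23 \cdot 2\right) = 55 - \left(-43 + 50 + 46\right) = 55 - 53 = 2$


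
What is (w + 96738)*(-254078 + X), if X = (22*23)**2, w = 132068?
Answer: 448002148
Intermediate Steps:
X = 256036 (X = 506**2 = 256036)
(w + 96738)*(-254078 + X) = (132068 + 96738)*(-254078 + 256036) = 228806*1958 = 448002148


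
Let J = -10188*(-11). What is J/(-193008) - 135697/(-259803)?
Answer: -243749669/4178671452 ≈ -0.058332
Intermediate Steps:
J = 112068
J/(-193008) - 135697/(-259803) = 112068/(-193008) - 135697/(-259803) = 112068*(-1/193008) - 135697*(-1/259803) = -9339/16084 + 135697/259803 = -243749669/4178671452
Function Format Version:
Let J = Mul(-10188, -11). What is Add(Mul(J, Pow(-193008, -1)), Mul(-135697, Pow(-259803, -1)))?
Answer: Rational(-243749669, 4178671452) ≈ -0.058332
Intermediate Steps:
J = 112068
Add(Mul(J, Pow(-193008, -1)), Mul(-135697, Pow(-259803, -1))) = Add(Mul(112068, Pow(-193008, -1)), Mul(-135697, Pow(-259803, -1))) = Add(Mul(112068, Rational(-1, 193008)), Mul(-135697, Rational(-1, 259803))) = Add(Rational(-9339, 16084), Rational(135697, 259803)) = Rational(-243749669, 4178671452)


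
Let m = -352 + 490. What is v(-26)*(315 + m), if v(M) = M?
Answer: -11778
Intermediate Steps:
m = 138
v(-26)*(315 + m) = -26*(315 + 138) = -26*453 = -11778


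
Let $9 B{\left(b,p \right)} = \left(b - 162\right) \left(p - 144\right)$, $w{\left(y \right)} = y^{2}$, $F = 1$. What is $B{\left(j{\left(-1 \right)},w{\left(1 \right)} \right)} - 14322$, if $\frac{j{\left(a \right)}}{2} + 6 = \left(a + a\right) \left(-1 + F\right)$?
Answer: $- \frac{34672}{3} \approx -11557.0$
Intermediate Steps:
$j{\left(a \right)} = -12$ ($j{\left(a \right)} = -12 + 2 \left(a + a\right) \left(-1 + 1\right) = -12 + 2 \cdot 2 a 0 = -12 + 2 \cdot 0 = -12 + 0 = -12$)
$B{\left(b,p \right)} = \frac{\left(-162 + b\right) \left(-144 + p\right)}{9}$ ($B{\left(b,p \right)} = \frac{\left(b - 162\right) \left(p - 144\right)}{9} = \frac{\left(-162 + b\right) \left(-144 + p\right)}{9}$)
$B{\left(j{\left(-1 \right)},w{\left(1 \right)} \right)} - 14322 = \left(2592 - 18 \cdot 1^{2} - -192 + \frac{1}{9} \left(-12\right) 1^{2}\right) - 14322 = \left(2592 - 18 + 192 + \frac{1}{9} \left(-12\right) 1\right) - 14322 = \left(2592 - 18 + 192 - \frac{4}{3}\right) - 14322 = \frac{8294}{3} - 14322 = - \frac{34672}{3}$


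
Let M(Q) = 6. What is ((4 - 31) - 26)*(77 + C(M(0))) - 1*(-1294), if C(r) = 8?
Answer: -3211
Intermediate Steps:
((4 - 31) - 26)*(77 + C(M(0))) - 1*(-1294) = ((4 - 31) - 26)*(77 + 8) - 1*(-1294) = (-27 - 26)*85 + 1294 = -53*85 + 1294 = -4505 + 1294 = -3211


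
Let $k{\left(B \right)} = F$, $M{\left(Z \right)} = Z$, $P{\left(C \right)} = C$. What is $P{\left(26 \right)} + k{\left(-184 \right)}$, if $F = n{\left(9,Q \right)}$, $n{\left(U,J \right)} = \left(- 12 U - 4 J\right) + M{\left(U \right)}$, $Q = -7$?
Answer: $-45$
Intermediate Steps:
$n{\left(U,J \right)} = - 11 U - 4 J$ ($n{\left(U,J \right)} = \left(- 12 U - 4 J\right) + U = - 11 U - 4 J$)
$F = -71$ ($F = \left(-11\right) 9 - -28 = -99 + 28 = -71$)
$k{\left(B \right)} = -71$
$P{\left(26 \right)} + k{\left(-184 \right)} = 26 - 71 = -45$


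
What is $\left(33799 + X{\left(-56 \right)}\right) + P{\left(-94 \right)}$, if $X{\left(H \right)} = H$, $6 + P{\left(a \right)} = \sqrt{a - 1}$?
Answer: $33737 + i \sqrt{95} \approx 33737.0 + 9.7468 i$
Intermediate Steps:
$P{\left(a \right)} = -6 + \sqrt{-1 + a}$ ($P{\left(a \right)} = -6 + \sqrt{a - 1} = -6 + \sqrt{-1 + a}$)
$\left(33799 + X{\left(-56 \right)}\right) + P{\left(-94 \right)} = \left(33799 - 56\right) - \left(6 - \sqrt{-1 - 94}\right) = 33743 - \left(6 - \sqrt{-95}\right) = 33743 - \left(6 - i \sqrt{95}\right) = 33737 + i \sqrt{95}$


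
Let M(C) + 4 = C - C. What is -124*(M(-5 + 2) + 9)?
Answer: -620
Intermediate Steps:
M(C) = -4 (M(C) = -4 + (C - C) = -4 + 0 = -4)
-124*(M(-5 + 2) + 9) = -124*(-4 + 9) = -124*5 = -620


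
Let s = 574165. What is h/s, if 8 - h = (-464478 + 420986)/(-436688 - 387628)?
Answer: 1637759/118323349035 ≈ 1.3841e-5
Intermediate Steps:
h = 1637759/206079 (h = 8 - (-464478 + 420986)/(-436688 - 387628) = 8 - (-43492)/(-824316) = 8 - (-43492)*(-1)/824316 = 8 - 1*10873/206079 = 8 - 10873/206079 = 1637759/206079 ≈ 7.9472)
h/s = (1637759/206079)/574165 = (1637759/206079)*(1/574165) = 1637759/118323349035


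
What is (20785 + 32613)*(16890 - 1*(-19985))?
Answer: 1969051250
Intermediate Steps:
(20785 + 32613)*(16890 - 1*(-19985)) = 53398*(16890 + 19985) = 53398*36875 = 1969051250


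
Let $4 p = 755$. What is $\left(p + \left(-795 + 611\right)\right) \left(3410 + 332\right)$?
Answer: $\frac{35549}{2} \approx 17775.0$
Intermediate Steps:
$p = \frac{755}{4}$ ($p = \frac{1}{4} \cdot 755 = \frac{755}{4} \approx 188.75$)
$\left(p + \left(-795 + 611\right)\right) \left(3410 + 332\right) = \left(\frac{755}{4} + \left(-795 + 611\right)\right) \left(3410 + 332\right) = \left(\frac{755}{4} - 184\right) 3742 = \frac{19}{4} \cdot 3742 = \frac{35549}{2}$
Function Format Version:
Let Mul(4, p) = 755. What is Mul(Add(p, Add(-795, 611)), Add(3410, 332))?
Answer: Rational(35549, 2) ≈ 17775.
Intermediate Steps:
p = Rational(755, 4) (p = Mul(Rational(1, 4), 755) = Rational(755, 4) ≈ 188.75)
Mul(Add(p, Add(-795, 611)), Add(3410, 332)) = Mul(Add(Rational(755, 4), Add(-795, 611)), Add(3410, 332)) = Mul(Add(Rational(755, 4), -184), 3742) = Mul(Rational(19, 4), 3742) = Rational(35549, 2)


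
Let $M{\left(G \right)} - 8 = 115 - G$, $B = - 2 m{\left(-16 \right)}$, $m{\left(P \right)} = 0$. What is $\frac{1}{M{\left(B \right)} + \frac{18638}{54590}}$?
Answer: $\frac{27295}{3366604} \approx 0.0081076$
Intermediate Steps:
$B = 0$ ($B = \left(-2\right) 0 = 0$)
$M{\left(G \right)} = 123 - G$ ($M{\left(G \right)} = 8 - \left(-115 + G\right) = 123 - G$)
$\frac{1}{M{\left(B \right)} + \frac{18638}{54590}} = \frac{1}{\left(123 - 0\right) + \frac{18638}{54590}} = \frac{1}{\left(123 + 0\right) + 18638 \cdot \frac{1}{54590}} = \frac{1}{123 + \frac{9319}{27295}} = \frac{1}{\frac{3366604}{27295}} = \frac{27295}{3366604}$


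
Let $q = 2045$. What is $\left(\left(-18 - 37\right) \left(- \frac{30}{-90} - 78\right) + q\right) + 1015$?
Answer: $\frac{21995}{3} \approx 7331.7$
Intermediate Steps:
$\left(\left(-18 - 37\right) \left(- \frac{30}{-90} - 78\right) + q\right) + 1015 = \left(\left(-18 - 37\right) \left(- \frac{30}{-90} - 78\right) + 2045\right) + 1015 = \left(- 55 \left(\left(-30\right) \left(- \frac{1}{90}\right) - 78\right) + 2045\right) + 1015 = \left(- 55 \left(\frac{1}{3} - 78\right) + 2045\right) + 1015 = \left(\left(-55\right) \left(- \frac{233}{3}\right) + 2045\right) + 1015 = \left(\frac{12815}{3} + 2045\right) + 1015 = \frac{18950}{3} + 1015 = \frac{21995}{3}$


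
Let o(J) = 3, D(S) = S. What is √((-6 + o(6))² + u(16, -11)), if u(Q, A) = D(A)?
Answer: I*√2 ≈ 1.4142*I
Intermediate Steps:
u(Q, A) = A
√((-6 + o(6))² + u(16, -11)) = √((-6 + 3)² - 11) = √((-3)² - 11) = √(9 - 11) = √(-2) = I*√2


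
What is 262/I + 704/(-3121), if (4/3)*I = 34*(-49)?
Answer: -3394700/7799379 ≈ -0.43525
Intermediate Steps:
I = -2499/2 (I = 3*(34*(-49))/4 = (3/4)*(-1666) = -2499/2 ≈ -1249.5)
262/I + 704/(-3121) = 262/(-2499/2) + 704/(-3121) = 262*(-2/2499) + 704*(-1/3121) = -524/2499 - 704/3121 = -3394700/7799379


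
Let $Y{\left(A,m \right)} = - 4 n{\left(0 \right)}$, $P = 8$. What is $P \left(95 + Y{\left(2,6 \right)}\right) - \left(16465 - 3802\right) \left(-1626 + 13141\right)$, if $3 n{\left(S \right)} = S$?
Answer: $-145813685$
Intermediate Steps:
$n{\left(S \right)} = \frac{S}{3}$
$Y{\left(A,m \right)} = 0$ ($Y{\left(A,m \right)} = - 4 \cdot \frac{1}{3} \cdot 0 = \left(-4\right) 0 = 0$)
$P \left(95 + Y{\left(2,6 \right)}\right) - \left(16465 - 3802\right) \left(-1626 + 13141\right) = 8 \left(95 + 0\right) - \left(16465 - 3802\right) \left(-1626 + 13141\right) = 8 \cdot 95 - 12663 \cdot 11515 = 760 - 145814445 = -145813685$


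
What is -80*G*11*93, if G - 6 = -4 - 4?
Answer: 163680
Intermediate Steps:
G = -2 (G = 6 + (-4 - 4) = 6 - 8 = -2)
-80*G*11*93 = -(-160)*11*93 = -80*(-22)*93 = 1760*93 = 163680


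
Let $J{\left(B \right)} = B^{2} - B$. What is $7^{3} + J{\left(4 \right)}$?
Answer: $355$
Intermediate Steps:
$7^{3} + J{\left(4 \right)} = 7^{3} + 4 \left(-1 + 4\right) = 343 + 4 \cdot 3 = 343 + 12 = 355$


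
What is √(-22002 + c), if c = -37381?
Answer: I*√59383 ≈ 243.69*I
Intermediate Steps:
√(-22002 + c) = √(-22002 - 37381) = √(-59383) = I*√59383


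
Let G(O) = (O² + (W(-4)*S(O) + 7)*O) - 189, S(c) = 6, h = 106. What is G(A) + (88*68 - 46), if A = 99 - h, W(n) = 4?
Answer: 5581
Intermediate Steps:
A = -7 (A = 99 - 1*106 = 99 - 106 = -7)
G(O) = -189 + O² + 31*O (G(O) = (O² + (4*6 + 7)*O) - 189 = (O² + (24 + 7)*O) - 189 = (O² + 31*O) - 189 = -189 + O² + 31*O)
G(A) + (88*68 - 46) = (-189 + (-7)² + 31*(-7)) + (88*68 - 46) = (-189 + 49 - 217) + (5984 - 46) = -357 + 5938 = 5581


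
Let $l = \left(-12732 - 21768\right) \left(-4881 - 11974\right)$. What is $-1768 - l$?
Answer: $-581499268$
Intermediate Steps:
$l = 581497500$ ($l = - 34500 \left(-4881 - 11974\right) = \left(-34500\right) \left(-16855\right) = 581497500$)
$-1768 - l = -1768 - 581497500 = -581499268$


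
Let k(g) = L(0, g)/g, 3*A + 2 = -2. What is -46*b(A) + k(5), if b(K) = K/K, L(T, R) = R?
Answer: -45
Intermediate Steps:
A = -4/3 (A = -2/3 + (1/3)*(-2) = -2/3 - 2/3 = -4/3 ≈ -1.3333)
k(g) = 1 (k(g) = g/g = 1)
b(K) = 1
-46*b(A) + k(5) = -46*1 + 1 = -46 + 1 = -45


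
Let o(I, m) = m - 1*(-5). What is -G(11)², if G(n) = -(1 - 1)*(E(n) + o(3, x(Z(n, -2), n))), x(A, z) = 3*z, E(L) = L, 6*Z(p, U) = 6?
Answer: 0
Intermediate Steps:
Z(p, U) = 1 (Z(p, U) = (⅙)*6 = 1)
o(I, m) = 5 + m (o(I, m) = m + 5 = 5 + m)
G(n) = 0 (G(n) = -(1 - 1)*(n + (5 + 3*n)) = -0*(5 + 4*n) = -1*0 = 0)
-G(11)² = -1*0² = -1*0 = 0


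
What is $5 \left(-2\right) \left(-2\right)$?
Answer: $20$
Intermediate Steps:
$5 \left(-2\right) \left(-2\right) = \left(-10\right) \left(-2\right) = 20$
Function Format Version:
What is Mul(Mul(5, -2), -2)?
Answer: 20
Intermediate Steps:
Mul(Mul(5, -2), -2) = Mul(-10, -2) = 20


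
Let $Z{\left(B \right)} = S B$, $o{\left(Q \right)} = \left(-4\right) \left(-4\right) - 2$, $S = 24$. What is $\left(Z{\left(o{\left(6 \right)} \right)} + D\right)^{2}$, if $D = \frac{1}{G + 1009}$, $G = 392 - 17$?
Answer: $\frac{216248250625}{1915456} \approx 1.129 \cdot 10^{5}$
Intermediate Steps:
$o{\left(Q \right)} = 14$ ($o{\left(Q \right)} = 16 - 2 = 14$)
$G = 375$ ($G = 392 - 17 = 375$)
$Z{\left(B \right)} = 24 B$
$D = \frac{1}{1384}$ ($D = \frac{1}{375 + 1009} = \frac{1}{1384} \approx 0.00072254$)
$\left(Z{\left(o{\left(6 \right)} \right)} + D\right)^{2} = \left(24 \cdot 14 + \frac{1}{1384}\right)^{2} = \left(336 + \frac{1}{1384}\right)^{2} = \left(\frac{465025}{1384}\right)^{2} = \frac{216248250625}{1915456}$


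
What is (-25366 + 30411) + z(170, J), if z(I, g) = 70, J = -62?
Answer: 5115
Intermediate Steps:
(-25366 + 30411) + z(170, J) = (-25366 + 30411) + 70 = 5045 + 70 = 5115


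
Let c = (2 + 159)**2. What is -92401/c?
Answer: -92401/25921 ≈ -3.5647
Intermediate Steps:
c = 25921 (c = 161**2 = 25921)
-92401/c = -92401/25921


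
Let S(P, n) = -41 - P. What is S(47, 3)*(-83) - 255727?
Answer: -248423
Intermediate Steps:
S(47, 3)*(-83) - 255727 = (-41 - 1*47)*(-83) - 255727 = (-41 - 47)*(-83) - 255727 = -88*(-83) - 255727 = 7304 - 255727 = -248423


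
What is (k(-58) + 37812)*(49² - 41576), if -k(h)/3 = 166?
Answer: -1461775950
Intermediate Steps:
k(h) = -498 (k(h) = -3*166 = -498)
(k(-58) + 37812)*(49² - 41576) = (-498 + 37812)*(49² - 41576) = 37314*(2401 - 41576) = 37314*(-39175) = -1461775950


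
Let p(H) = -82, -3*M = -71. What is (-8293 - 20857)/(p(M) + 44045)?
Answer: -29150/43963 ≈ -0.66306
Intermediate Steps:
M = 71/3 (M = -⅓*(-71) = 71/3 ≈ 23.667)
(-8293 - 20857)/(p(M) + 44045) = (-8293 - 20857)/(-82 + 44045) = -29150/43963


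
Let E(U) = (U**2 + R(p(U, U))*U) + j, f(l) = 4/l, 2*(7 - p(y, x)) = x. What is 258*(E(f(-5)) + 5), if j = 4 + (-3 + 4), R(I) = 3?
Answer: 53148/25 ≈ 2125.9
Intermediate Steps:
p(y, x) = 7 - x/2
j = 5 (j = 4 + 1 = 5)
E(U) = 5 + U**2 + 3*U (E(U) = (U**2 + 3*U) + 5 = 5 + U**2 + 3*U)
258*(E(f(-5)) + 5) = 258*((5 + (4/(-5))**2 + 3*(4/(-5))) + 5) = 258*((5 + (4*(-1/5))**2 + 3*(4*(-1/5))) + 5) = 258*((5 + (-4/5)**2 + 3*(-4/5)) + 5) = 258*((5 + 16/25 - 12/5) + 5) = 258*(81/25 + 5) = 258*(206/25) = 53148/25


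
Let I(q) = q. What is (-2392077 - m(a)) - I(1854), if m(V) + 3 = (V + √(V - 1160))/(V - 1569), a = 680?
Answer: -2128201312/889 + 4*I*√30/889 ≈ -2.3939e+6 + 0.024644*I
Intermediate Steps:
m(V) = -3 + (V + √(-1160 + V))/(-1569 + V) (m(V) = -3 + (V + √(V - 1160))/(V - 1569) = -3 + (V + √(-1160 + V))/(-1569 + V))
(-2392077 - m(a)) - I(1854) = (-2392077 - (4707 + √(-1160 + 680) - 2*680)/(-1569 + 680)) - 1*1854 = (-2392077 - (4707 + √(-480) - 1360)/(-889)) - 1854 = (-2392077 - (-1)*(4707 + 4*I*√30 - 1360)/889) - 1854 = (-2392077 - (-1)*(3347 + 4*I*√30)/889) - 1854 = (-2392077 - (-3347/889 - 4*I*√30/889)) - 1854 = (-2392077 + (3347/889 + 4*I*√30/889)) - 1854 = (-2126553106/889 + 4*I*√30/889) - 1854 = -2128201312/889 + 4*I*√30/889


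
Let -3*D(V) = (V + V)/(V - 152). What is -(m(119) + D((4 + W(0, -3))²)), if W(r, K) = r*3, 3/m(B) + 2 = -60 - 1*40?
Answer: -5/102 ≈ -0.049020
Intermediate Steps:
m(B) = -1/34 (m(B) = 3/(-2 + (-60 - 1*40)) = 3/(-2 + (-60 - 40)) = 3/(-2 - 100) = 3/(-102) = 3*(-1/102) = -1/34)
W(r, K) = 3*r
D(V) = -2*V/(3*(-152 + V)) (D(V) = -(V + V)/(3*(V - 152)) = -2*V/(3*(-152 + V)))
-(m(119) + D((4 + W(0, -3))²)) = -(-1/34 - 2*(4 + 3*0)²/(-456 + 3*(4 + 3*0)²)) = -(-1/34 - 2*(4 + 0)²/(-456 + 3*(4 + 0)²)) = -(-1/34 - 2*4²/(-456 + 3*4²)) = -(-1/34 - 2*16/(-456 + 3*16)) = -(-1/34 - 2*16/(-456 + 48)) = -(-1/34 - 2*16/(-408)) = -(-1/34 - 2*16*(-1/408)) = -(-1/34 + 4/51) = -1*5/102 = -5/102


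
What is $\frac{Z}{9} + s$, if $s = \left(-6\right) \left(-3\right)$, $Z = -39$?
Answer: $\frac{41}{3} \approx 13.667$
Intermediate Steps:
$s = 18$
$\frac{Z}{9} + s = \frac{1}{9} \left(-39\right) + 18 = - \frac{13}{3} + 18 = \frac{41}{3}$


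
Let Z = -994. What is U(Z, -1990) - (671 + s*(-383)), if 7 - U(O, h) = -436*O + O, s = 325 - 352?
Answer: -443395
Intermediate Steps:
s = -27
U(O, h) = 7 + 435*O (U(O, h) = 7 - (-436*O + O) = 7 - (-435)*O = 7 + 435*O)
U(Z, -1990) - (671 + s*(-383)) = (7 + 435*(-994)) - (671 - 27*(-383)) = (7 - 432390) - (671 + 10341) = -432383 - 1*11012 = -432383 - 11012 = -443395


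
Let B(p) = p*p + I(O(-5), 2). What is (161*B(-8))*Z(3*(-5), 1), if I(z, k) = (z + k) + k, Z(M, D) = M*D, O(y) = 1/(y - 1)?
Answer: -327635/2 ≈ -1.6382e+5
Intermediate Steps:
O(y) = 1/(-1 + y)
Z(M, D) = D*M
I(z, k) = z + 2*k (I(z, k) = (k + z) + k = z + 2*k)
B(p) = 23/6 + p² (B(p) = p*p + (1/(-1 - 5) + 2*2) = p² + (1/(-6) + 4) = p² + (-⅙ + 4) = p² + 23/6 = 23/6 + p²)
(161*B(-8))*Z(3*(-5), 1) = (161*(23/6 + (-8)²))*(1*(3*(-5))) = (161*(23/6 + 64))*(1*(-15)) = (161*(407/6))*(-15) = (65527/6)*(-15) = -327635/2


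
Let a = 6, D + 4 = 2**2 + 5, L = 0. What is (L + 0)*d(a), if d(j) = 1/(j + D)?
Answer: 0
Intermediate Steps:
D = 5 (D = -4 + (2**2 + 5) = -4 + (4 + 5) = -4 + 9 = 5)
d(j) = 1/(5 + j) (d(j) = 1/(j + 5) = 1/(5 + j))
(L + 0)*d(a) = (0 + 0)/(5 + 6) = 0/11 = 0*(1/11) = 0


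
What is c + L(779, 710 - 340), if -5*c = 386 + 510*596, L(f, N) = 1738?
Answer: -295656/5 ≈ -59131.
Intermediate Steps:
c = -304346/5 (c = -(386 + 510*596)/5 = -(386 + 303960)/5 = -1/5*304346 = -304346/5 ≈ -60869.)
c + L(779, 710 - 340) = -304346/5 + 1738 = -295656/5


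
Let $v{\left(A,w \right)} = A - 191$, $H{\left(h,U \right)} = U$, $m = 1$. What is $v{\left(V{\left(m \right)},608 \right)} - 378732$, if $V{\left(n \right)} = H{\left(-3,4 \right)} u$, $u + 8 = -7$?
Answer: $-378983$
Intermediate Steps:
$u = -15$ ($u = -8 - 7 = -15$)
$V{\left(n \right)} = -60$ ($V{\left(n \right)} = 4 \left(-15\right) = -60$)
$v{\left(A,w \right)} = -191 + A$ ($v{\left(A,w \right)} = A - 191 = -191 + A$)
$v{\left(V{\left(m \right)},608 \right)} - 378732 = \left(-191 - 60\right) - 378732 = -251 - 378732 = -378983$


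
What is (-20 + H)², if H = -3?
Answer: 529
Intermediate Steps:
(-20 + H)² = (-20 - 3)² = (-23)² = 529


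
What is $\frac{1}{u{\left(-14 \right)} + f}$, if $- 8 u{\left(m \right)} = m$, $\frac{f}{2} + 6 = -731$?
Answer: $- \frac{4}{5889} \approx -0.00067923$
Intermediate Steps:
$f = -1474$ ($f = -12 + 2 \left(-731\right) = -12 - 1462 = -1474$)
$u{\left(m \right)} = - \frac{m}{8}$
$\frac{1}{u{\left(-14 \right)} + f} = \frac{1}{\left(- \frac{1}{8}\right) \left(-14\right) - 1474} = \frac{1}{\frac{7}{4} - 1474} = \frac{1}{- \frac{5889}{4}} = - \frac{4}{5889}$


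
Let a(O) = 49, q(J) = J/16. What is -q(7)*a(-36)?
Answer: -343/16 ≈ -21.438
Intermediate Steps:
q(J) = J/16 (q(J) = J*(1/16) = J/16)
-q(7)*a(-36) = -(1/16)*7*49 = -7*49/16 = -1*343/16 = -343/16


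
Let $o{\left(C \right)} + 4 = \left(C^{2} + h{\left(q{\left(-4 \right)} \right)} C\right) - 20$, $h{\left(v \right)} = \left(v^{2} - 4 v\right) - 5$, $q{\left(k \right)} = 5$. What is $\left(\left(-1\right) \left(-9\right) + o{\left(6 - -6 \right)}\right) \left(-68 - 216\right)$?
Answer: $-36636$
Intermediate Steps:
$h{\left(v \right)} = -5 + v^{2} - 4 v$
$o{\left(C \right)} = -24 + C^{2}$ ($o{\left(C \right)} = -4 - \left(20 - C^{2} - \left(-5 + 5^{2} - 20\right) C\right) = -4 - \left(20 - C^{2} - \left(-5 + 25 - 20\right) C\right) = -4 + \left(\left(C^{2} + 0 C\right) - 20\right) = -4 + \left(\left(C^{2} + 0\right) - 20\right) = -4 + \left(C^{2} - 20\right) = -4 + \left(-20 + C^{2}\right) = -24 + C^{2}$)
$\left(\left(-1\right) \left(-9\right) + o{\left(6 - -6 \right)}\right) \left(-68 - 216\right) = \left(\left(-1\right) \left(-9\right) - \left(24 - \left(6 - -6\right)^{2}\right)\right) \left(-68 - 216\right) = \left(9 - \left(24 - \left(6 + 6\right)^{2}\right)\right) \left(-284\right) = \left(9 - \left(24 - 12^{2}\right)\right) \left(-284\right) = \left(9 + \left(-24 + 144\right)\right) \left(-284\right) = \left(9 + 120\right) \left(-284\right) = 129 \left(-284\right) = -36636$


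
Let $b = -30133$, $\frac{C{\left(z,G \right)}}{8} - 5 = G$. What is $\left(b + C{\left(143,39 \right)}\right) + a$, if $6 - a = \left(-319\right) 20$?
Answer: $-23395$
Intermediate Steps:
$C{\left(z,G \right)} = 40 + 8 G$
$a = 6386$ ($a = 6 - \left(-319\right) 20 = 6 - -6380 = 6 + 6380 = 6386$)
$\left(b + C{\left(143,39 \right)}\right) + a = \left(-30133 + \left(40 + 8 \cdot 39\right)\right) + 6386 = \left(-30133 + \left(40 + 312\right)\right) + 6386 = \left(-30133 + 352\right) + 6386 = -29781 + 6386 = -23395$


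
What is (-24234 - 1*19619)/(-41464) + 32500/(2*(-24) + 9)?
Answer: -103528441/124392 ≈ -832.28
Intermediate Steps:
(-24234 - 1*19619)/(-41464) + 32500/(2*(-24) + 9) = (-24234 - 19619)*(-1/41464) + 32500/(-48 + 9) = -43853*(-1/41464) + 32500/(-39) = 43853/41464 + 32500*(-1/39) = 43853/41464 - 2500/3 = -103528441/124392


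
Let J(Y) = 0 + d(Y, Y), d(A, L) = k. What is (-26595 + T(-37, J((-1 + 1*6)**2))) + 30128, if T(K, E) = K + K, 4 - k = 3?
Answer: 3459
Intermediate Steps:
k = 1 (k = 4 - 1*3 = 4 - 3 = 1)
d(A, L) = 1
J(Y) = 1 (J(Y) = 0 + 1 = 1)
T(K, E) = 2*K
(-26595 + T(-37, J((-1 + 1*6)**2))) + 30128 = (-26595 + 2*(-37)) + 30128 = (-26595 - 74) + 30128 = -26669 + 30128 = 3459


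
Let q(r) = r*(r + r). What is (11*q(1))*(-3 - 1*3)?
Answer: -132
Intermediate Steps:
q(r) = 2*r**2 (q(r) = r*(2*r) = 2*r**2)
(11*q(1))*(-3 - 1*3) = (11*(2*1**2))*(-3 - 1*3) = (11*(2*1))*(-3 - 3) = (11*2)*(-6) = 22*(-6) = -132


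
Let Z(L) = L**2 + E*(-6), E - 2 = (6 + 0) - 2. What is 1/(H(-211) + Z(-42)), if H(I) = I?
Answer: 1/1517 ≈ 0.00065920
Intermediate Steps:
E = 6 (E = 2 + ((6 + 0) - 2) = 2 + (6 - 2) = 2 + 4 = 6)
Z(L) = -36 + L**2 (Z(L) = L**2 + 6*(-6) = L**2 - 36 = -36 + L**2)
1/(H(-211) + Z(-42)) = 1/(-211 + (-36 + (-42)**2)) = 1/(-211 + (-36 + 1764)) = 1/(-211 + 1728) = 1/1517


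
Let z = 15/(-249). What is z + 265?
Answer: 21990/83 ≈ 264.94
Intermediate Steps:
z = -5/83 (z = 15*(-1/249) = -5/83 ≈ -0.060241)
z + 265 = -5/83 + 265 = 21990/83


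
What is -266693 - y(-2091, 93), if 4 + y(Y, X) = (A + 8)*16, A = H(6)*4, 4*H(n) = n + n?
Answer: -267009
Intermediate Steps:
H(n) = n/2 (H(n) = (n + n)/4 = (2*n)/4 = n/2)
A = 12 (A = ((½)*6)*4 = 3*4 = 12)
y(Y, X) = 316 (y(Y, X) = -4 + (12 + 8)*16 = -4 + 20*16 = -4 + 320 = 316)
-266693 - y(-2091, 93) = -266693 - 1*316 = -266693 - 316 = -267009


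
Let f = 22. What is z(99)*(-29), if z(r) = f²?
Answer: -14036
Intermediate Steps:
z(r) = 484 (z(r) = 22² = 484)
z(99)*(-29) = 484*(-29) = -14036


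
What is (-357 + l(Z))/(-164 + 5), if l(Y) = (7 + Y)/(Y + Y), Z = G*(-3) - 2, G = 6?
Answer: 14267/6360 ≈ 2.2432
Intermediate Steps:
Z = -20 (Z = 6*(-3) - 2 = -18 - 2 = -20)
l(Y) = (7 + Y)/(2*Y) (l(Y) = (7 + Y)/((2*Y)) = (7 + Y)*(1/(2*Y)) = (7 + Y)/(2*Y))
(-357 + l(Z))/(-164 + 5) = (-357 + (1/2)*(7 - 20)/(-20))/(-164 + 5) = (-357 + (1/2)*(-1/20)*(-13))/(-159) = (-357 + 13/40)*(-1/159) = -14267/40*(-1/159) = 14267/6360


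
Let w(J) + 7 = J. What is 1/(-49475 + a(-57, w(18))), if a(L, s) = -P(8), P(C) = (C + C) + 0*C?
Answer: -1/49491 ≈ -2.0206e-5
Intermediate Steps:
w(J) = -7 + J
P(C) = 2*C (P(C) = 2*C + 0 = 2*C)
a(L, s) = -16 (a(L, s) = -2*8 = -1*16 = -16)
1/(-49475 + a(-57, w(18))) = 1/(-49475 - 16) = 1/(-49491) = -1/49491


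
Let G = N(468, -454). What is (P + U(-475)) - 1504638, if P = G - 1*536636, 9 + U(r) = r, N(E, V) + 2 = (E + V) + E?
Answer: -2041278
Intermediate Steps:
N(E, V) = -2 + V + 2*E (N(E, V) = -2 + ((E + V) + E) = -2 + (V + 2*E) = -2 + V + 2*E)
U(r) = -9 + r
G = 480 (G = -2 - 454 + 2*468 = -2 - 454 + 936 = 480)
P = -536156 (P = 480 - 1*536636 = 480 - 536636 = -536156)
(P + U(-475)) - 1504638 = (-536156 + (-9 - 475)) - 1504638 = (-536156 - 484) - 1504638 = -536640 - 1504638 = -2041278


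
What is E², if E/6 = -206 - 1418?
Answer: 94945536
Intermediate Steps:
E = -9744 (E = 6*(-206 - 1418) = 6*(-1624) = -9744)
E² = (-9744)² = 94945536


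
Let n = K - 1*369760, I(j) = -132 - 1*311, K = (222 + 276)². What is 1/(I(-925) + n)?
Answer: -1/122199 ≈ -8.1834e-6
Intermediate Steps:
K = 248004 (K = 498² = 248004)
I(j) = -443 (I(j) = -132 - 311 = -443)
n = -121756 (n = 248004 - 1*369760 = 248004 - 369760 = -121756)
1/(I(-925) + n) = 1/(-443 - 121756) = 1/(-122199) = -1/122199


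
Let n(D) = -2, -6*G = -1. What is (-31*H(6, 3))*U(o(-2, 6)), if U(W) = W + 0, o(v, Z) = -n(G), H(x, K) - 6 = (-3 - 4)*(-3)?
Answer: -1674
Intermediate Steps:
G = 1/6 (G = -1/6*(-1) = 1/6 ≈ 0.16667)
H(x, K) = 27 (H(x, K) = 6 + (-3 - 4)*(-3) = 6 - 7*(-3) = 6 + 21 = 27)
o(v, Z) = 2 (o(v, Z) = -1*(-2) = 2)
U(W) = W
(-31*H(6, 3))*U(o(-2, 6)) = -31*27*2 = -837*2 = -1674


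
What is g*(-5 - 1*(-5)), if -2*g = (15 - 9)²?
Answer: 0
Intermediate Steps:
g = -18 (g = -(15 - 9)²/2 = -½*6² = -½*36 = -18)
g*(-5 - 1*(-5)) = -18*(-5 - 1*(-5)) = -18*(-5 + 5) = -18*0 = 0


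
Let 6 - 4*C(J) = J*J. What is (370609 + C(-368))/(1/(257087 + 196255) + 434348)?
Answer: 152664958539/196908191017 ≈ 0.77531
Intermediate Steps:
C(J) = 3/2 - J**2/4 (C(J) = 3/2 - J*J/4 = 3/2 - J**2/4)
(370609 + C(-368))/(1/(257087 + 196255) + 434348) = (370609 + (3/2 - 1/4*(-368)**2))/(1/(257087 + 196255) + 434348) = (370609 + (3/2 - 1/4*135424))/(1/453342 + 434348) = (370609 + (3/2 - 33856))/(1/453342 + 434348) = (370609 - 67709/2)/(196908191017/453342) = (673509/2)*(453342/196908191017) = 152664958539/196908191017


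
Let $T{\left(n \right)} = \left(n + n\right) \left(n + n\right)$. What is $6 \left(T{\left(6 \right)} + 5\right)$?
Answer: $894$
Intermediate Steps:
$T{\left(n \right)} = 4 n^{2}$ ($T{\left(n \right)} = 2 n 2 n = 4 n^{2}$)
$6 \left(T{\left(6 \right)} + 5\right) = 6 \left(4 \cdot 6^{2} + 5\right) = 6 \left(4 \cdot 36 + 5\right) = 6 \left(144 + 5\right) = 6 \cdot 149 = 894$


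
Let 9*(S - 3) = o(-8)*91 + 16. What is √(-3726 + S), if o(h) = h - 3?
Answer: 2*I*√8623/3 ≈ 61.907*I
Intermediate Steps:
o(h) = -3 + h
S = -958/9 (S = 3 + ((-3 - 8)*91 + 16)/9 = 3 + (-11*91 + 16)/9 = 3 + (-1001 + 16)/9 = 3 + (⅑)*(-985) = 3 - 985/9 = -958/9 ≈ -106.44)
√(-3726 + S) = √(-3726 - 958/9) = √(-34492/9) = 2*I*√8623/3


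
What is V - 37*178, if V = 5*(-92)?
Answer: -7046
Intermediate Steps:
V = -460
V - 37*178 = -460 - 37*178 = -460 - 6586 = -7046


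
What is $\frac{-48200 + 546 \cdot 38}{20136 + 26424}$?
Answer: $- \frac{6863}{11640} \approx -0.5896$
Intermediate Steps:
$\frac{-48200 + 546 \cdot 38}{20136 + 26424} = \frac{-48200 + 20748}{46560} = \left(-27452\right) \frac{1}{46560} = - \frac{6863}{11640}$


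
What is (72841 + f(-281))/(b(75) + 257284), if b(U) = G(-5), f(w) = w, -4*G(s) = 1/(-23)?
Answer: 6675520/23670129 ≈ 0.28202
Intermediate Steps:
G(s) = 1/92 (G(s) = -¼/(-23) = -¼*(-1/23) = 1/92)
b(U) = 1/92
(72841 + f(-281))/(b(75) + 257284) = (72841 - 281)/(1/92 + 257284) = 72560/(23670129/92) = 72560*(92/23670129) = 6675520/23670129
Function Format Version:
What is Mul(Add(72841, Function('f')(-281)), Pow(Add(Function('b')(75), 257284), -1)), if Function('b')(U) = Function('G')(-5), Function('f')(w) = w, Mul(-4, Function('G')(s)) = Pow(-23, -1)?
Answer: Rational(6675520, 23670129) ≈ 0.28202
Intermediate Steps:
Function('G')(s) = Rational(1, 92) (Function('G')(s) = Mul(Rational(-1, 4), Pow(-23, -1)) = Mul(Rational(-1, 4), Rational(-1, 23)) = Rational(1, 92))
Function('b')(U) = Rational(1, 92)
Mul(Add(72841, Function('f')(-281)), Pow(Add(Function('b')(75), 257284), -1)) = Mul(Add(72841, -281), Pow(Add(Rational(1, 92), 257284), -1)) = Mul(72560, Pow(Rational(23670129, 92), -1)) = Mul(72560, Rational(92, 23670129)) = Rational(6675520, 23670129)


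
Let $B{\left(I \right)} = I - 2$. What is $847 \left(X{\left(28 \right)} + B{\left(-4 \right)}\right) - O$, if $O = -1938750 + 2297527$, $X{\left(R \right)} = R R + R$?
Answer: $323905$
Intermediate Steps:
$X{\left(R \right)} = R + R^{2}$ ($X{\left(R \right)} = R^{2} + R = R + R^{2}$)
$B{\left(I \right)} = -2 + I$ ($B{\left(I \right)} = I - 2 = -2 + I$)
$O = 358777$
$847 \left(X{\left(28 \right)} + B{\left(-4 \right)}\right) - O = 847 \left(28 \left(1 + 28\right) - 6\right) - 358777 = 847 \left(28 \cdot 29 - 6\right) - 358777 = 847 \left(812 - 6\right) - 358777 = 847 \cdot 806 - 358777 = 682682 - 358777 = 323905$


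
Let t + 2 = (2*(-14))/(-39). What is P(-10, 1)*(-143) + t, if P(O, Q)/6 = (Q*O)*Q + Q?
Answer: 301108/39 ≈ 7720.7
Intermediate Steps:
P(O, Q) = 6*Q + 6*O*Q² (P(O, Q) = 6*((Q*O)*Q + Q) = 6*((O*Q)*Q + Q) = 6*(O*Q² + Q) = 6*(Q + O*Q²) = 6*Q + 6*O*Q²)
t = -50/39 (t = -2 + (2*(-14))/(-39) = -2 - 28*(-1/39) = -2 + 28/39 = -50/39 ≈ -1.2821)
P(-10, 1)*(-143) + t = (6*1*(1 - 10*1))*(-143) - 50/39 = (6*1*(1 - 10))*(-143) - 50/39 = (6*1*(-9))*(-143) - 50/39 = -54*(-143) - 50/39 = 7722 - 50/39 = 301108/39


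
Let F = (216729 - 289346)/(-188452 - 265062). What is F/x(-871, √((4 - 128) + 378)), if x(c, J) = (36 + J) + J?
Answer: 653553/31745980 - 72617*√254/63491960 ≈ 0.0023591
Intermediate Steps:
x(c, J) = 36 + 2*J
F = 72617/453514 (F = -72617/(-453514) = -72617*(-1/453514) = 72617/453514 ≈ 0.16012)
F/x(-871, √((4 - 128) + 378)) = 72617/(453514*(36 + 2*√((4 - 128) + 378))) = 72617/(453514*(36 + 2*√(-124 + 378))) = 72617/(453514*(36 + 2*√254))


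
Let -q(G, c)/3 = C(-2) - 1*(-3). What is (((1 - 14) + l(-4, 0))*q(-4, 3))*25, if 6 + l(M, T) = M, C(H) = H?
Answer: 1725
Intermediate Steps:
q(G, c) = -3 (q(G, c) = -3*(-2 - 1*(-3)) = -3*(-2 + 3) = -3*1 = -3)
l(M, T) = -6 + M
(((1 - 14) + l(-4, 0))*q(-4, 3))*25 = (((1 - 14) + (-6 - 4))*(-3))*25 = ((-13 - 10)*(-3))*25 = -23*(-3)*25 = 69*25 = 1725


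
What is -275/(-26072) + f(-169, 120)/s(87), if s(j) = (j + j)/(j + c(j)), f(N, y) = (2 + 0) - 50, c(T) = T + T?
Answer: -1876909/26072 ≈ -71.990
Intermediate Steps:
c(T) = 2*T
f(N, y) = -48 (f(N, y) = 2 - 50 = -48)
s(j) = ⅔ (s(j) = (j + j)/(j + 2*j) = (2*j)/((3*j)) = (2*j)*(1/(3*j)) = ⅔)
-275/(-26072) + f(-169, 120)/s(87) = -275/(-26072) - 48/⅔ = -275*(-1/26072) - 48*3/2 = 275/26072 - 72 = -1876909/26072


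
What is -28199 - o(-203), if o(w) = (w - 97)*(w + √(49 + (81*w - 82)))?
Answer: -89099 + 600*I*√4119 ≈ -89099.0 + 38508.0*I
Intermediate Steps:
o(w) = (-97 + w)*(w + √(-33 + 81*w)) (o(w) = (-97 + w)*(w + √(49 + (-82 + 81*w))) = (-97 + w)*(w + √(-33 + 81*w)))
-28199 - o(-203) = -28199 - ((-203)² - 97*(-203) - 97*√(-33 + 81*(-203)) - 203*√(-33 + 81*(-203))) = -28199 - (41209 + 19691 - 97*√(-33 - 16443) - 203*√(-33 - 16443)) = -28199 - (41209 + 19691 - 194*I*√4119 - 406*I*√4119) = -28199 - (60900 - 600*I*√4119) = -28199 + (-60900 + 600*I*√4119) = -89099 + 600*I*√4119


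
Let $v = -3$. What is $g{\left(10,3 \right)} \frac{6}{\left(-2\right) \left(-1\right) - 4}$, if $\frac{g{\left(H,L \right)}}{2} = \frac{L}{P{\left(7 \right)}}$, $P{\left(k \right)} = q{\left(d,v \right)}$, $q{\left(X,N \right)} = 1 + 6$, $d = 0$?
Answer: $- \frac{18}{7} \approx -2.5714$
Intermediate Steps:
$q{\left(X,N \right)} = 7$
$P{\left(k \right)} = 7$
$g{\left(H,L \right)} = \frac{2 L}{7}$ ($g{\left(H,L \right)} = 2 \frac{L}{7} = \frac{2 L}{7}$)
$g{\left(10,3 \right)} \frac{6}{\left(-2\right) \left(-1\right) - 4} = \frac{2}{7} \cdot 3 \frac{6}{\left(-2\right) \left(-1\right) - 4} = \frac{6 \frac{6}{2 - 4}}{7} = \frac{6 \frac{6}{-2}}{7} = \frac{6 \cdot 6 \left(- \frac{1}{2}\right)}{7} = \frac{6}{7} \left(-3\right) = - \frac{18}{7}$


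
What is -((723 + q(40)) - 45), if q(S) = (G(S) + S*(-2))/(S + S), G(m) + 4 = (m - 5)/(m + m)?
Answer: -866503/1280 ≈ -676.96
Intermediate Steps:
G(m) = -4 + (-5 + m)/(2*m) (G(m) = -4 + (m - 5)/(m + m) = -4 + (-5 + m)/((2*m)) = -4 + (-5 + m)*(1/(2*m)) = -4 + (-5 + m)/(2*m))
q(S) = (-2*S + (-5 - 7*S)/(2*S))/(2*S) (q(S) = ((-5 - 7*S)/(2*S) + S*(-2))/(S + S) = ((-5 - 7*S)/(2*S) - 2*S)/((2*S)) = (-2*S + (-5 - 7*S)/(2*S))*(1/(2*S)) = (-2*S + (-5 - 7*S)/(2*S))/(2*S))
-((723 + q(40)) - 45) = -((723 + (-1 - 7/4/40 - 5/4/40²)) - 45) = -((723 + (-1 - 7/4*1/40 - 5/4*1/1600)) - 45) = -((723 + (-1 - 7/160 - 1/1280)) - 45) = -((723 - 1337/1280) - 45) = -(924103/1280 - 45) = -1*866503/1280 = -866503/1280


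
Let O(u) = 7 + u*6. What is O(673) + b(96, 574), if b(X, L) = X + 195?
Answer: 4336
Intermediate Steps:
b(X, L) = 195 + X
O(u) = 7 + 6*u
O(673) + b(96, 574) = (7 + 6*673) + (195 + 96) = (7 + 4038) + 291 = 4045 + 291 = 4336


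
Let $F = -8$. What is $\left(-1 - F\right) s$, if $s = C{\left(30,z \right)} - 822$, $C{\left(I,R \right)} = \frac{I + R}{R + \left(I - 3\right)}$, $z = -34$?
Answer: $-5750$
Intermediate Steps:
$C{\left(I,R \right)} = \frac{I + R}{-3 + I + R}$ ($C{\left(I,R \right)} = \frac{I + R}{R + \left(I - 3\right)} = \frac{I + R}{R + \left(-3 + I\right)} = \frac{I + R}{-3 + I + R}$)
$s = - \frac{5750}{7}$ ($s = \frac{30 - 34}{-3 + 30 - 34} - 822 = \frac{1}{-7} \left(-4\right) - 822 = \left(- \frac{1}{7}\right) \left(-4\right) - 822 = \frac{4}{7} - 822 = - \frac{5750}{7} \approx -821.43$)
$\left(-1 - F\right) s = \left(-1 - -8\right) \left(- \frac{5750}{7}\right) = \left(-1 + 8\right) \left(- \frac{5750}{7}\right) = 7 \left(- \frac{5750}{7}\right) = -5750$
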